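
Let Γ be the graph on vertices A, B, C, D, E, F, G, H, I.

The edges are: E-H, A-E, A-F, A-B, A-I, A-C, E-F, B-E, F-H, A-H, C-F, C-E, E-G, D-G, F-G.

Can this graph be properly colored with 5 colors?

The chromatic number is 4. A, E, F, H form a clique, so at least 4 colors are needed.
A valid assignment using 4 colors: A=1, B=3, C=4, D=2, E=2, F=3, G=1, H=4, I=2.
Since 5 ≥ 4, a proper 5-coloring certainly exists.

Yes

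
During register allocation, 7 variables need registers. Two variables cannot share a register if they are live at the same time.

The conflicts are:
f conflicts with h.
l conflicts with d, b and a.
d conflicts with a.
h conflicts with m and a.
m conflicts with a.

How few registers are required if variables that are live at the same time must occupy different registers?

l, d, a pairwise conflict, so at least 3 registers are needed.
3 registers suffice: f=1, l=2, d=3, h=2, b=1, m=3, a=1. No two conflicting variables share a register.

3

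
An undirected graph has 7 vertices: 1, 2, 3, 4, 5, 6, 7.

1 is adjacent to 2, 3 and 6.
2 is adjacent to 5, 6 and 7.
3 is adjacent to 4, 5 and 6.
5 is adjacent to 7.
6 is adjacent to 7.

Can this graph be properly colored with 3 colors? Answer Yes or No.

Yes

The chromatic number is 3. 1, 3, 6 form a triangle, so at least 3 colors are needed.
3 colors suffice: color red → {2, 3}; color blue → {4, 5, 6}; color green → {1, 7}.
That is already a proper 3-coloring.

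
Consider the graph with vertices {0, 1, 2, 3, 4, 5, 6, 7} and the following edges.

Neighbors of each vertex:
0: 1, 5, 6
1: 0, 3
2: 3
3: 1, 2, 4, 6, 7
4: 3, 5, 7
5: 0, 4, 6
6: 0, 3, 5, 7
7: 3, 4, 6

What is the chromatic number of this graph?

3

0, 5, 6 form a triangle, so at least 3 colors are needed.
3 colors suffice: color red → {0, 3}; color blue → {1, 2, 4, 6}; color green → {5, 7}. Every edge joins two different colors.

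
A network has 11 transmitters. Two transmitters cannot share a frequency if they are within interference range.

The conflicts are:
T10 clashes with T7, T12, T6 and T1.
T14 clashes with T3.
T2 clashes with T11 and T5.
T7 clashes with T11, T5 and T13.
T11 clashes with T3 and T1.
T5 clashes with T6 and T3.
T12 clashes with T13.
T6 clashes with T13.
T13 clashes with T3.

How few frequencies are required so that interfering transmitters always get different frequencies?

T7 and T11 conflict, so at least 2 frequencies are needed.
2 frequencies suffice: frequency 1 → {T10, T14, T11, T5, T13}; frequency 2 → {T2, T7, T12, T6, T3, T1}. Each listed conflict is separated.

2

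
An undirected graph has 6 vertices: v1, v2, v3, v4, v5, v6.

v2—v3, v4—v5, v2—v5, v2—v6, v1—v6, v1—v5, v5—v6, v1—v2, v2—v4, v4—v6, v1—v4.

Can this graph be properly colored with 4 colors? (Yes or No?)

No

v1, v2, v4, v5, v6 form a clique, so at least 5 colors are needed.
So 4 colors are not enough.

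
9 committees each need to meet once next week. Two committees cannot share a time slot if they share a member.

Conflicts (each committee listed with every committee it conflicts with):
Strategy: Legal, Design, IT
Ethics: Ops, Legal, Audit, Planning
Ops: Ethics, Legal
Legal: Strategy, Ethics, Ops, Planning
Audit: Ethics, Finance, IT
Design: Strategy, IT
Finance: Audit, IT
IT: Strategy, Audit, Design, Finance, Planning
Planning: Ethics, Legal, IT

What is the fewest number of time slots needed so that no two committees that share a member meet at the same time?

3

Ethics, Ops, Legal pairwise conflict, so at least 3 time slots are needed.
Using 3 time slots: Strategy=3, Ethics=1, Ops=3, Legal=2, Audit=2, Design=2, Finance=3, IT=1, Planning=3. No two conflicting committees share a time slot.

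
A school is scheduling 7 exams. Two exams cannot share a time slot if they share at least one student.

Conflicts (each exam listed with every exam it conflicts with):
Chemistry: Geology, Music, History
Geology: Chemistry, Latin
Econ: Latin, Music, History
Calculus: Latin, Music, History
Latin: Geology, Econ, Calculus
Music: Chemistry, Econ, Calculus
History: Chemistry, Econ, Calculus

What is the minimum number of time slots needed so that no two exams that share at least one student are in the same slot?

3

The cycle History-Calculus-Latin-Geology-Chemistry-History has odd length 5, so it cannot be 2-colored; at least 3 time slots are needed.
3 time slots suffice: time slot 1 → {Latin, Music, History}; time slot 2 → {Chemistry, Econ, Calculus}; time slot 3 → {Geology}. No two conflicting exams share a time slot.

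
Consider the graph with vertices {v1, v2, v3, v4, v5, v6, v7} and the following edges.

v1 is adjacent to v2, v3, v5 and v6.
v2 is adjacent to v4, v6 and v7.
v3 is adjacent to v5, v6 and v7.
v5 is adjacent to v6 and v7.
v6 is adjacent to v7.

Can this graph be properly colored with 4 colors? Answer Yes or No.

The chromatic number is 4. v3, v5, v6, v7 form a clique, so at least 4 colors are needed.
A valid assignment using 4 colors: v1=G, v2=B, v3=B, v4=R, v5=Y, v6=R, v7=G.
That is already a proper 4-coloring.

Yes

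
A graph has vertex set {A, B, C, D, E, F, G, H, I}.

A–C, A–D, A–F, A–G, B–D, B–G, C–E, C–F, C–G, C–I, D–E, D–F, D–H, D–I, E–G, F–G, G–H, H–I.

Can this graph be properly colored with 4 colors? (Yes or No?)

Yes

The chromatic number is 4. A, C, F, G are mutually adjacent (a clique of size 4), so at least 4 colors are needed.
A valid assignment using 4 colors: A=4, B=2, C=2, D=1, E=3, F=3, G=1, H=2, I=3.
That is already a proper 4-coloring.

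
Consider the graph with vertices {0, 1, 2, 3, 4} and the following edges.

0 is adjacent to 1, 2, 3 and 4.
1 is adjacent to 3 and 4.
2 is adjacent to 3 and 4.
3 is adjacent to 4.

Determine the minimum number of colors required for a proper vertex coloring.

4

0, 1, 3, 4 are mutually adjacent (a clique of size 4), so at least 4 colors are needed.
4 colors suffice: color red → {4}; color blue → {0}; color green → {3}; color yellow → {1, 2}. Each edge has distinct colors on its endpoints.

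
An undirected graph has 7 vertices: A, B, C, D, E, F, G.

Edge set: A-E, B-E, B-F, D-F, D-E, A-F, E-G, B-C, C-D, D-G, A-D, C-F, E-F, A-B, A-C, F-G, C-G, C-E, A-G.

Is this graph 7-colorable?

The chromatic number is 6. A, C, D, E, F, G are pairwise adjacent (a clique of size 6), so at least 6 colors are needed.
A valid assignment using 6 colors: A=3, B=5, C=1, D=6, E=4, F=2, G=5.
Since 7 ≥ 6, a proper 7-coloring certainly exists.

Yes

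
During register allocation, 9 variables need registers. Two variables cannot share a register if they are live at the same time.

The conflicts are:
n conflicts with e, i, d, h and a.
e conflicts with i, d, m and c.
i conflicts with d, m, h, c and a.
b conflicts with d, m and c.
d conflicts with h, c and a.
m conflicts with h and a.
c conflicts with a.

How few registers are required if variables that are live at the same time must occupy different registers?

n, e, i, d all conflict with each other, so at least 4 registers are needed.
4 registers suffice: register 1 → {i, b}; register 2 → {d, m}; register 3 → {e, h, a}; register 4 → {n, c}. Each listed conflict is separated.

4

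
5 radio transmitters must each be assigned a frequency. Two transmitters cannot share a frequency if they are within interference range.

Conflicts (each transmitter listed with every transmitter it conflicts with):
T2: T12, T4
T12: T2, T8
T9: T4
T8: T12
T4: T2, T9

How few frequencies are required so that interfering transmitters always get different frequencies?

T9 and T4 conflict, so at least 2 frequencies are needed.
2 frequencies suffice: T2=2, T12=1, T9=2, T8=2, T4=1. Every pair that conflicts lands in different frequencies.

2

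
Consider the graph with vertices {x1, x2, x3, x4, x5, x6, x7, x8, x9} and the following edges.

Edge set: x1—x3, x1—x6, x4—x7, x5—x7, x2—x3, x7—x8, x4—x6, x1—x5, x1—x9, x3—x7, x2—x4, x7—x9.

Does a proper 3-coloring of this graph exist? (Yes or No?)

Yes

The chromatic number is 3. The cycle x3-x2-x4-x6-x1-x3 has odd length 5, so it cannot be 2-colored; at least 3 colors are needed.
3 colors suffice: color 1 → {x1, x2, x7}; color 2 → {x3, x4, x5, x8, x9}; color 3 → {x6}.
That is already a proper 3-coloring.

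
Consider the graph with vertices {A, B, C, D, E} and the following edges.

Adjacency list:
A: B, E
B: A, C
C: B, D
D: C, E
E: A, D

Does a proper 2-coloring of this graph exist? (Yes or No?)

No

The cycle E-A-B-C-D-E has odd length 5, so it cannot be 2-colored; at least 3 colors are needed.
So 2 colors are not enough.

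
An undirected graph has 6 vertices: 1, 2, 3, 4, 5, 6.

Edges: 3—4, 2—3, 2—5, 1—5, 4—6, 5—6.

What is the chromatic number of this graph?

3

The cycle 3-2-5-6-4-3 has odd length 5, so it cannot be 2-colored; at least 3 colors are needed.
3 colors suffice: color red → {4, 5}; color blue → {1, 2, 6}; color green → {3}. No two adjacent vertices share a color.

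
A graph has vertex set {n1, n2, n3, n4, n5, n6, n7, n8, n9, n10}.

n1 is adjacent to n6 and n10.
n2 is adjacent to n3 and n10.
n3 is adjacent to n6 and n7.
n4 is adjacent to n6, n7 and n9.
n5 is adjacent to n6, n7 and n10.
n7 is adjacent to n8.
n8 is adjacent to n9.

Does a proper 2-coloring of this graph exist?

No

The cycle n2-n10-n5-n6-n3-n2 has odd length 5, so it cannot be 2-colored; at least 3 colors are needed.
So 2 colors are not enough.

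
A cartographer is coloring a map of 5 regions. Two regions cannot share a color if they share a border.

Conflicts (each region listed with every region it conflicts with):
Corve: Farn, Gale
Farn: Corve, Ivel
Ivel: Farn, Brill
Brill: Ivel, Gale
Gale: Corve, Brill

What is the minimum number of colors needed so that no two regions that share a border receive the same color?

3

The cycle Brill-Gale-Corve-Farn-Ivel-Brill has odd length 5, so it cannot be 2-colored; at least 3 colors are needed.
3 colors suffice: color 1 → {Corve, Brill}; color 2 → {Farn, Gale}; color 3 → {Ivel}. Every pair that conflicts lands in different colors.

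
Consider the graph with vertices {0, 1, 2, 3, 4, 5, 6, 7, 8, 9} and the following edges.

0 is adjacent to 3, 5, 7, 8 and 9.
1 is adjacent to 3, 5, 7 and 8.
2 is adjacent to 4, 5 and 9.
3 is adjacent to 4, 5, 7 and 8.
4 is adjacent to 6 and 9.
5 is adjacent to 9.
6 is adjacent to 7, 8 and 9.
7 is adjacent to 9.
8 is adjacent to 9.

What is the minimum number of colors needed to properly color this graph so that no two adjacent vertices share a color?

3

0, 3, 8 form a triangle, so at least 3 colors are needed.
3 colors suffice: 0=c, 1=c, 2=c, 3=a, 4=b, 5=b, 6=c, 7=b, 8=b, 9=a. Every edge joins two different colors.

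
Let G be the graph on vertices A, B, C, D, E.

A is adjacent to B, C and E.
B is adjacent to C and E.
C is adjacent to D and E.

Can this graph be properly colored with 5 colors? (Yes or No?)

The chromatic number is 4. A, B, C, E form a clique, so at least 4 colors are needed.
4 colors suffice: color red → {C}; color blue → {A, D}; color green → {E}; color yellow → {B}.
Since 5 ≥ 4, a proper 5-coloring certainly exists.

Yes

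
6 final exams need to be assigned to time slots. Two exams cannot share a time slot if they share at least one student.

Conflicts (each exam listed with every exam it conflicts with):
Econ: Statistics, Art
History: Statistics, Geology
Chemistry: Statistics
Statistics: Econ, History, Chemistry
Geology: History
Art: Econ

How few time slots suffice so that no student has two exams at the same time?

Econ and Art conflict, so at least 2 time slots are needed.
A valid assignment using 2 time slots: Econ=2, History=2, Chemistry=2, Statistics=1, Geology=1, Art=1. Each listed conflict is separated.

2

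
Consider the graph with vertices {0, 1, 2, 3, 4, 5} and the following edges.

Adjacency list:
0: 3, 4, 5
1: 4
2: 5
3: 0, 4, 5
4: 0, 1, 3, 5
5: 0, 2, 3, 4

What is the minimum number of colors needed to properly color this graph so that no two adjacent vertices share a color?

0, 3, 4, 5 are mutually adjacent (a clique of size 4), so at least 4 colors are needed.
4 colors suffice: color a → {2, 4}; color b → {1, 5}; color c → {3}; color d → {0}. Every edge joins two different colors.

4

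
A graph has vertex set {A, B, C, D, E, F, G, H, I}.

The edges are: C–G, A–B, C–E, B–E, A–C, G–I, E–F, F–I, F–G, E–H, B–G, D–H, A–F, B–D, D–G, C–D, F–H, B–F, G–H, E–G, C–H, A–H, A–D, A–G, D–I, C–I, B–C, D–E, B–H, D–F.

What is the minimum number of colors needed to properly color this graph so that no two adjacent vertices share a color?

6

A, B, D, F, G, H are pairwise adjacent (a clique of size 6), so at least 6 colors are needed.
A valid assignment using 6 colors: A=6, B=5, C=3, D=1, E=6, F=3, G=2, H=4, I=4. Each edge has distinct colors on its endpoints.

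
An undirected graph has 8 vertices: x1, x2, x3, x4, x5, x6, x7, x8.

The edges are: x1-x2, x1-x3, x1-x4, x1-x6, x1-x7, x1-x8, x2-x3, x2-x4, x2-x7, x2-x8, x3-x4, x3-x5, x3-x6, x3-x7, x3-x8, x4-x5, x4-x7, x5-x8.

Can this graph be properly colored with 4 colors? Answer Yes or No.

x1, x2, x3, x4, x7 are pairwise adjacent (a clique of size 5), so at least 5 colors are needed.
So 4 colors are not enough.

No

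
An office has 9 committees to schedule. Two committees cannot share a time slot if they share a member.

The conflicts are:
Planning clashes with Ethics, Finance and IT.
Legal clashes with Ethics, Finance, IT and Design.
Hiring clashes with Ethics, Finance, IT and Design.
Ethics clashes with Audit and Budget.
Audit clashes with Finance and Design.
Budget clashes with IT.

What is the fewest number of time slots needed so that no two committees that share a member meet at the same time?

Planning and Finance conflict, so at least 2 time slots are needed.
2 time slots suffice: time slot 1 → {Ethics, Finance, IT, Design}; time slot 2 → {Planning, Legal, Hiring, Audit, Budget}. Each listed conflict is separated.

2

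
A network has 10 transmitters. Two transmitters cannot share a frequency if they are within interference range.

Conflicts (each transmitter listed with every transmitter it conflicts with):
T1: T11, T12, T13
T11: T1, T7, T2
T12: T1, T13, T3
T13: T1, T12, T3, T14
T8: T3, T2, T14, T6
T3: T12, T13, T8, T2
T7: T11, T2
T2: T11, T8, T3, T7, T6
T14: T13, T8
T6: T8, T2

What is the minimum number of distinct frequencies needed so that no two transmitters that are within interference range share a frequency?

T1, T12, T13 are mutually in conflict, so at least 3 frequencies are needed.
3 frequencies suffice: frequency 1 → {T13, T2}; frequency 2 → {T11, T12, T8}; frequency 3 → {T1, T3, T7, T14, T6}. No two conflicting transmitters share a frequency.

3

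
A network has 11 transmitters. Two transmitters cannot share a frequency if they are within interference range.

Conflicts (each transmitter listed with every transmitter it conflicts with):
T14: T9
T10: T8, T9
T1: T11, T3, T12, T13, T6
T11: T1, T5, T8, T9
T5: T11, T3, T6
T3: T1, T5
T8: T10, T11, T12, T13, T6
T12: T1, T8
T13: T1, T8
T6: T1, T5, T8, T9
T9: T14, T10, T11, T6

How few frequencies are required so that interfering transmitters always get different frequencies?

2

T10 and T9 conflict, so at least 2 frequencies are needed.
A valid assignment using 2 frequencies: T14=2, T10=2, T1=1, T11=2, T5=1, T3=2, T8=1, T12=2, T13=2, T6=2, T9=1. No two conflicting transmitters share a frequency.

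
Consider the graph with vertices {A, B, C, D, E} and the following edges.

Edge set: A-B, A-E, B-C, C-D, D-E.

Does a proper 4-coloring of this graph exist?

The chromatic number is 3. The cycle E-A-B-C-D-E has odd length 5, so it cannot be 2-colored; at least 3 colors are needed.
One proper 3-coloring: A=2, B=1, C=2, D=3, E=1.
Since 4 ≥ 3, a proper 4-coloring certainly exists.

Yes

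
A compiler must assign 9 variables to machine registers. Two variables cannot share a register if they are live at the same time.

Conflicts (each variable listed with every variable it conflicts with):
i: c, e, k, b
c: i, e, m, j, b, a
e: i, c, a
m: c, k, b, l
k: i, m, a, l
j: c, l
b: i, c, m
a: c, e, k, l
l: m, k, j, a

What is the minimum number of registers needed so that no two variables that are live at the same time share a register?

3

c, m, b are mutually in conflict, so at least 3 registers are needed.
A valid assignment using 3 registers: i=2, c=1, e=3, m=2, k=3, j=2, b=3, a=2, l=1. Every pair that conflicts lands in different registers.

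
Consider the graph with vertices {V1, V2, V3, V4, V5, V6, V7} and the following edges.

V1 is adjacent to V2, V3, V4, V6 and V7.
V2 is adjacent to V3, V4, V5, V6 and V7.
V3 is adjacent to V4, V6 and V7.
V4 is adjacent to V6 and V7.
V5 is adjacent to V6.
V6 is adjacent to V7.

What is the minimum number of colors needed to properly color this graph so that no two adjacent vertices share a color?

V1, V2, V3, V4, V6, V7 are mutually adjacent (a clique of size 6), so at least 6 colors are needed.
6 colors suffice: color 1 → {V2}; color 2 → {V6}; color 3 → {V3, V5}; color 4 → {V7}; color 5 → {V4}; color 6 → {V1}. No two adjacent vertices share a color.

6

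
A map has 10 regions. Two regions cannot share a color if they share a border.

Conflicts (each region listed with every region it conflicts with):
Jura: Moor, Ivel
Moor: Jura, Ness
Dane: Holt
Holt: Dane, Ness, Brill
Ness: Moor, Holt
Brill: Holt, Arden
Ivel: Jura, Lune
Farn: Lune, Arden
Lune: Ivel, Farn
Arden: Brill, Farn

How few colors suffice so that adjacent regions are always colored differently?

The cycle Farn-Lune-Ivel-Jura-Moor-Ness-Holt-Brill-Arden-Farn has odd length 9, so it cannot be 2-colored; at least 3 colors are needed.
One proper 3-coloring: Jura=2, Moor=1, Dane=2, Holt=1, Ness=2, Brill=2, Ivel=1, Farn=1, Lune=2, Arden=3. Every pair that conflicts lands in different colors.

3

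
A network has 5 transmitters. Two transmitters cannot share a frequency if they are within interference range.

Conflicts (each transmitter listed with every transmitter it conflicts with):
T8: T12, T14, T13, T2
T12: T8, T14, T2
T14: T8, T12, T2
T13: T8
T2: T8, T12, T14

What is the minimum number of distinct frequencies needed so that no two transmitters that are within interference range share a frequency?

T8, T12, T14, T2 all conflict with each other, so at least 4 frequencies are needed.
A valid assignment using 4 frequencies: T8=1, T12=3, T14=2, T13=2, T2=4. Each listed conflict is separated.

4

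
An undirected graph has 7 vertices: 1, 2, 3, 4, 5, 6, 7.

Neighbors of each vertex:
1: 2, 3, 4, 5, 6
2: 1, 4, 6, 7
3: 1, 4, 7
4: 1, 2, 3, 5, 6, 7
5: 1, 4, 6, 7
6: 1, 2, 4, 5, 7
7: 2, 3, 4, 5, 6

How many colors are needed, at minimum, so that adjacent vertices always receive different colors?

4

1, 2, 4, 6 are pairwise adjacent (a clique of size 4), so at least 4 colors are needed.
A valid assignment using 4 colors: 1=blue, 2=yellow, 3=green, 4=red, 5=yellow, 6=green, 7=blue. Each edge has distinct colors on its endpoints.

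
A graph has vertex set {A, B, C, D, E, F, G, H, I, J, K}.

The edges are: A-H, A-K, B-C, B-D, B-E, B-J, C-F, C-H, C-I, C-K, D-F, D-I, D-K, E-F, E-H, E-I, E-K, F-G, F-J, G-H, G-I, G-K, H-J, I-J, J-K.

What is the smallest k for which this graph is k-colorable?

E and K are adjacent, so at least 2 colors are needed.
2 colors suffice: A=2, B=1, C=2, D=2, E=2, F=1, G=2, H=1, I=1, J=2, K=1. No two adjacent vertices share a color.

2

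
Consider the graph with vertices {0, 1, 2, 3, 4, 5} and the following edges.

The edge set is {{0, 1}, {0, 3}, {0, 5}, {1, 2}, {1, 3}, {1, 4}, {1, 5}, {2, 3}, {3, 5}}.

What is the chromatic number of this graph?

4

0, 1, 3, 5 are mutually adjacent (a clique of size 4), so at least 4 colors are needed.
A valid assignment using 4 colors: 0=yellow, 1=red, 2=green, 3=blue, 4=blue, 5=green. No two adjacent vertices share a color.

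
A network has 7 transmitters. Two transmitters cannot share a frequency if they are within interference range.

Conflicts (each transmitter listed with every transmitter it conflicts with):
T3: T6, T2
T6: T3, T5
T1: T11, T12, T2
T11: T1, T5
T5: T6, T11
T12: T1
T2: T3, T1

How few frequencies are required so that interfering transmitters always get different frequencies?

T11 and T5 conflict, so at least 2 frequencies are needed.
Using 2 frequencies: T3=1, T6=2, T1=1, T11=2, T5=1, T12=2, T2=2. Each listed conflict is separated.

2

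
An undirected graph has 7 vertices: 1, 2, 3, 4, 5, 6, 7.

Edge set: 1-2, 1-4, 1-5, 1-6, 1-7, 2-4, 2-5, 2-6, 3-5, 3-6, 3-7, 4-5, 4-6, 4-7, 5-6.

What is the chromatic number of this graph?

5

1, 2, 4, 5, 6 are mutually adjacent (a clique of size 5), so at least 5 colors are needed.
5 colors suffice: color red → {3, 4}; color blue → {6, 7}; color green → {5}; color yellow → {1}; color purple → {2}. No two adjacent vertices share a color.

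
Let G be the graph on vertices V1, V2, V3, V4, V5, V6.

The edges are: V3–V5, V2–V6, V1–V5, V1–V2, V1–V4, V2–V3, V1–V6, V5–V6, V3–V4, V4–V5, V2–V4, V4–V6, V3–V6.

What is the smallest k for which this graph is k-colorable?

V1, V4, V5, V6 are pairwise adjacent (a clique of size 4), so at least 4 colors are needed.
One proper 4-coloring: V1=4, V2=3, V3=4, V4=2, V5=3, V6=1. No two adjacent vertices share a color.

4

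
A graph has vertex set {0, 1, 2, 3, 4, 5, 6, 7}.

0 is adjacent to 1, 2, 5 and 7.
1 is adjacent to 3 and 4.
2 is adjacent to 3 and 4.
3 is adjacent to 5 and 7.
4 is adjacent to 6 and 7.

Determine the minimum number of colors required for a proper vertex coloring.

2

4 and 7 are adjacent, so at least 2 colors are needed.
A valid assignment using 2 colors: 0=a, 1=b, 2=b, 3=a, 4=a, 5=b, 6=b, 7=b. Each edge has distinct colors on its endpoints.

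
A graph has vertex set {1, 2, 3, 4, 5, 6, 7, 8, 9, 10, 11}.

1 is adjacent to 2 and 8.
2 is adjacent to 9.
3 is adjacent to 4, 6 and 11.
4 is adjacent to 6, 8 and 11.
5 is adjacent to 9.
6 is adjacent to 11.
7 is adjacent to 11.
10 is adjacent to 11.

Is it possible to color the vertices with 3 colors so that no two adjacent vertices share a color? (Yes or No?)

No

3, 4, 6, 11 form a clique, so at least 4 colors are needed.
So 3 colors are not enough.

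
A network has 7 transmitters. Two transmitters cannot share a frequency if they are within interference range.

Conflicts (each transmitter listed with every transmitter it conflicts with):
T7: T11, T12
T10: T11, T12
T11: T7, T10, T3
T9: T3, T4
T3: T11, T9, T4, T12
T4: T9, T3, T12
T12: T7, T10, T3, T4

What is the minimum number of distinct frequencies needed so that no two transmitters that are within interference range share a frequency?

3

T3, T4, T12 pairwise conflict, so at least 3 frequencies are needed.
3 frequencies suffice: frequency 1 → {T7, T10, T3}; frequency 2 → {T11, T9, T12}; frequency 3 → {T4}. Each listed conflict is separated.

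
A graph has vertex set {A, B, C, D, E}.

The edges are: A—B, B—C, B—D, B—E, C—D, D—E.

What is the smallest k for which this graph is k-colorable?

B, C, D form a triangle, so at least 3 colors are needed.
3 colors suffice: A=2, B=1, C=3, D=2, E=3. No two adjacent vertices share a color.

3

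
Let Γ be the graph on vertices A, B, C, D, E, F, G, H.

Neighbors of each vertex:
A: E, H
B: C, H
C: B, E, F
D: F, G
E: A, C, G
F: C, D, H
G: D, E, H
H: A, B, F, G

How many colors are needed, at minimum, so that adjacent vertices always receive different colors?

3

The cycle A-H-B-C-E-A has odd length 5, so it cannot be 2-colored; at least 3 colors are needed.
3 colors suffice: color red → {D, E, H}; color blue → {A, B, F, G}; color green → {C}. Each edge has distinct colors on its endpoints.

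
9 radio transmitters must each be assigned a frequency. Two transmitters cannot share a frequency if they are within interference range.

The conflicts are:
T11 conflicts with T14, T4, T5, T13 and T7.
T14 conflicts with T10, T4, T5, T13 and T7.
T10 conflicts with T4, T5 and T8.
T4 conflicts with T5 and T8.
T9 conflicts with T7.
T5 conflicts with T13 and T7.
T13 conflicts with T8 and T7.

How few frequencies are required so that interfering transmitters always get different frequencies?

5

T11, T14, T5, T13, T7 pairwise conflict, so at least 5 frequencies are needed.
5 frequencies suffice: frequency 1 → {T9, T5, T8}; frequency 2 → {T14}; frequency 3 → {T11, T10}; frequency 4 → {T4, T7}; frequency 5 → {T13}. Every pair that conflicts lands in different frequencies.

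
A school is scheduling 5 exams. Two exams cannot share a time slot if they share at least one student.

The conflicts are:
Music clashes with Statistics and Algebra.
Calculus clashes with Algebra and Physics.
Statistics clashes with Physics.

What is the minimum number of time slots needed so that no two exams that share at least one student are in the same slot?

The cycle Algebra-Music-Statistics-Physics-Calculus-Algebra has odd length 5, so it cannot be 2-colored; at least 3 time slots are needed.
3 time slots suffice: Music=2, Calculus=1, Statistics=1, Algebra=3, Physics=2. No two conflicting exams share a time slot.

3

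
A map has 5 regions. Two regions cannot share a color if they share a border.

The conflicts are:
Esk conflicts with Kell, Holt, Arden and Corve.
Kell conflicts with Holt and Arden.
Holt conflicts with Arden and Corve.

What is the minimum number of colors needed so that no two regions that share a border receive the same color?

4

Esk, Kell, Holt, Arden pairwise conflict, so at least 4 colors are needed.
4 colors suffice: color 1 → {Esk}; color 2 → {Holt}; color 3 → {Kell, Corve}; color 4 → {Arden}. Each listed conflict is separated.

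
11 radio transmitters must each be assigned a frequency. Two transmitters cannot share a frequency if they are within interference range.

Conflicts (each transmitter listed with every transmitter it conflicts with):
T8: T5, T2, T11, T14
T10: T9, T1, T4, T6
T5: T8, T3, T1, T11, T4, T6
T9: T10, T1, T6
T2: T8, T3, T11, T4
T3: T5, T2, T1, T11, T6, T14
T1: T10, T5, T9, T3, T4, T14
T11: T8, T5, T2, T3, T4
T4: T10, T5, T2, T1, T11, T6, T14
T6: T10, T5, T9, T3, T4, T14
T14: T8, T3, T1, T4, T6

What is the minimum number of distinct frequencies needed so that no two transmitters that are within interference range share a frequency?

T10, T9, T6 pairwise conflict, so at least 3 frequencies are needed.
3 frequencies suffice: frequency 1 → {T8, T9, T3, T4}; frequency 2 → {T10, T5, T2, T14}; frequency 3 → {T1, T11, T6}. Each listed conflict is separated.

3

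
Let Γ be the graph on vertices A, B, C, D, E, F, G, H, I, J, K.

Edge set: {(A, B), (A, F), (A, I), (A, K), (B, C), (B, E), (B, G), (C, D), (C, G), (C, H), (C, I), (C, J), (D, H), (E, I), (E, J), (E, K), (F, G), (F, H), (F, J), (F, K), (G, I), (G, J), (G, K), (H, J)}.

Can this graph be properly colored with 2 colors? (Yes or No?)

C, D, H form a triangle, so at least 3 colors are needed.
So 2 colors are not enough.

No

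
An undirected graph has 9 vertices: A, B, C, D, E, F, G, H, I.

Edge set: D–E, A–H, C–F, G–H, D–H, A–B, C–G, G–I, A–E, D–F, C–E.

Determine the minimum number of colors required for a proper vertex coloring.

3

The cycle F-D-H-G-C-F has odd length 5, so it cannot be 2-colored; at least 3 colors are needed.
3 colors suffice: color red → {B, E, F, H, I}; color blue → {A, D, G}; color green → {C}. No two adjacent vertices share a color.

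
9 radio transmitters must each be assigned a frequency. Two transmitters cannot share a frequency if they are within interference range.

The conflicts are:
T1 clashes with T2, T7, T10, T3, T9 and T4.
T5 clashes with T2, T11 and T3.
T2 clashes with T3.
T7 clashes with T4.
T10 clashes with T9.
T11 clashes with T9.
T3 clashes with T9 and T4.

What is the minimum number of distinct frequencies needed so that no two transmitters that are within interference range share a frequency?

T1, T10, T9 pairwise conflict, so at least 3 frequencies are needed.
A valid assignment using 3 frequencies: T1=1, T5=1, T2=3, T7=2, T10=2, T11=2, T3=2, T9=3, T4=3. Every pair that conflicts lands in different frequencies.

3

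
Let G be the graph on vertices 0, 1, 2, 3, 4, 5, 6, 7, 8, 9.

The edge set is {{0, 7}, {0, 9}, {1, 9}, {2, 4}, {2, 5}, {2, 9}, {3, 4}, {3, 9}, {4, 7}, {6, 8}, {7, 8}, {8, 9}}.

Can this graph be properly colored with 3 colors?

The chromatic number is 3. The cycle 2-9-8-7-4-2 has odd length 5, so it cannot be 2-colored; at least 3 colors are needed.
A valid assignment using 3 colors: 0=b, 1=b, 2=b, 3=b, 4=c, 5=a, 6=a, 7=a, 8=b, 9=a.
That is already a proper 3-coloring.

Yes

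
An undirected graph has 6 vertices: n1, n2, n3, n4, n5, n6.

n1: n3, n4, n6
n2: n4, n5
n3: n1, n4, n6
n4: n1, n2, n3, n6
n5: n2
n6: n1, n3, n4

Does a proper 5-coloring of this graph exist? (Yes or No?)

Yes

The chromatic number is 4. n1, n3, n4, n6 are mutually adjacent (a clique of size 4), so at least 4 colors are needed.
4 colors suffice: n1=3, n2=2, n3=2, n4=1, n5=1, n6=4.
Since 5 ≥ 4, a proper 5-coloring certainly exists.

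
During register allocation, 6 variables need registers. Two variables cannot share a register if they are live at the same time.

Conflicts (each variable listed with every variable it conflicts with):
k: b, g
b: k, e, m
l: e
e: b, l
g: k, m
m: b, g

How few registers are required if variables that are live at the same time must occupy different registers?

2

k and g conflict, so at least 2 registers are needed.
A valid assignment using 2 registers: k=2, b=1, l=1, e=2, g=1, m=2. Every pair that conflicts lands in different registers.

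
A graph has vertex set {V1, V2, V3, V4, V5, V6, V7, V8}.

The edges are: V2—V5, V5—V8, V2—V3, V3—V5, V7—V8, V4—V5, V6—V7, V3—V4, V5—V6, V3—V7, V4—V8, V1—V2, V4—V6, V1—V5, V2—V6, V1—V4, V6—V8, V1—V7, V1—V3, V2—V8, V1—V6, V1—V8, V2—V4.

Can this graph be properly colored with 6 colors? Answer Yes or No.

The chromatic number is 6. V1, V2, V4, V5, V6, V8 are mutually adjacent (a clique of size 6), so at least 6 colors are needed.
One proper 6-coloring: V1=1, V2=3, V3=2, V4=4, V5=5, V6=2, V7=3, V8=6.
That is already a proper 6-coloring.

Yes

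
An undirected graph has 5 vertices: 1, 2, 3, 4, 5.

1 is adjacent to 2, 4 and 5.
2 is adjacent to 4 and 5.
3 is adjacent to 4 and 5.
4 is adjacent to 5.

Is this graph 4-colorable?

Yes

The chromatic number is 4. 1, 2, 4, 5 form a clique, so at least 4 colors are needed.
4 colors suffice: 1=d, 2=c, 3=c, 4=b, 5=a.
That is already a proper 4-coloring.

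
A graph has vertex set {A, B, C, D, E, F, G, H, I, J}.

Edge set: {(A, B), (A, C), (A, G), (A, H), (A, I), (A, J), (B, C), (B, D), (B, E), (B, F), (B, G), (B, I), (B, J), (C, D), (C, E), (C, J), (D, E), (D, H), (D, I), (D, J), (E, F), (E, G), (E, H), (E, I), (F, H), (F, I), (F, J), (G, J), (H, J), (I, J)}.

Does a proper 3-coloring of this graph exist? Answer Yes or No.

B, E, F, I form a clique, so at least 4 colors are needed.
So 3 colors are not enough.

No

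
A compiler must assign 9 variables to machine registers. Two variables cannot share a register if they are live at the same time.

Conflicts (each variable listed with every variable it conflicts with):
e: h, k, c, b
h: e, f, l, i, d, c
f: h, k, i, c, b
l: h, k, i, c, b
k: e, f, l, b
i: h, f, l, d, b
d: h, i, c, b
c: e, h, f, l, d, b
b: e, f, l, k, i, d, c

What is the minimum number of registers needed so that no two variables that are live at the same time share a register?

h, l, c pairwise conflict, so at least 3 registers are needed.
A valid assignment using 3 registers: e=3, h=1, f=3, l=3, k=2, i=2, d=3, c=2, b=1. Every pair that conflicts lands in different registers.

3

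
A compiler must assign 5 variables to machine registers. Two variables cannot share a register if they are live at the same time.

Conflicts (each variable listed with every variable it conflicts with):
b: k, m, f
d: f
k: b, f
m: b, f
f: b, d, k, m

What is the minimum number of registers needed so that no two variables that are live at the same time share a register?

b, m, f are mutually in conflict, so at least 3 registers are needed.
3 registers suffice: b=2, d=2, k=3, m=3, f=1. Each listed conflict is separated.

3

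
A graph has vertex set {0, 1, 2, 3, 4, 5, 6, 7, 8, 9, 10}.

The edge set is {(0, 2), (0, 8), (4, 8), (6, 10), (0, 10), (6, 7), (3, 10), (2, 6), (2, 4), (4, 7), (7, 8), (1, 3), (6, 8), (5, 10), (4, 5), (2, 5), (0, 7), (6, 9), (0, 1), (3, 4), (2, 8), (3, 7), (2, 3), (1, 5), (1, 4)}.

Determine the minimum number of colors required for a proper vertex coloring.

3

6, 7, 8 are mutually adjacent, so at least 3 colors are needed.
One proper 3-coloring: 0=red, 1=blue, 2=blue, 3=green, 4=red, 5=green, 6=red, 7=blue, 8=green, 9=blue, 10=blue. Each edge has distinct colors on its endpoints.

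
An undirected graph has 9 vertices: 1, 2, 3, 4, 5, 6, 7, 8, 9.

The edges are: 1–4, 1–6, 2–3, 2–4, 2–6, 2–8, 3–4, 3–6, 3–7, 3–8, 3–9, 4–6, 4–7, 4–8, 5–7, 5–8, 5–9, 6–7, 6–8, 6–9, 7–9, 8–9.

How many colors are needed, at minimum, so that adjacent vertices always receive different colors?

5

2, 3, 4, 6, 8 form a clique, so at least 5 colors are needed.
5 colors suffice: color red → {5, 6}; color blue → {1, 3}; color green → {4, 9}; color yellow → {7, 8}; color purple → {2}. No two adjacent vertices share a color.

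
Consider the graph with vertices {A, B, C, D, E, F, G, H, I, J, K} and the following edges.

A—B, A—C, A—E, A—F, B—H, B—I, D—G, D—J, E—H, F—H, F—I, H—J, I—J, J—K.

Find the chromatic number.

B and I are adjacent, so at least 2 colors are needed.
2 colors suffice: color red → {A, D, H, I, K}; color blue → {B, C, E, F, G, J}. No two adjacent vertices share a color.

2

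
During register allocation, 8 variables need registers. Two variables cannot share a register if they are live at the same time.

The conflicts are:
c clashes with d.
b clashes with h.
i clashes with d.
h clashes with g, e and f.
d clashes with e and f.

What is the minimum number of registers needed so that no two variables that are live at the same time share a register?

2

h and g conflict, so at least 2 registers are needed.
2 registers suffice: register 1 → {h, d}; register 2 → {c, b, i, g, e, f}. Each listed conflict is separated.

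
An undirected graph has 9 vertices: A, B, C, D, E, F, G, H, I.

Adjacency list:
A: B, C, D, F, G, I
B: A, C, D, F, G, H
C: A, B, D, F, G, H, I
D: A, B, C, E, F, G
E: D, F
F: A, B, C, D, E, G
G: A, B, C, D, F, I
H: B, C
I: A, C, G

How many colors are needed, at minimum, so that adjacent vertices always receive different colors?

6

A, B, C, D, F, G form a clique, so at least 6 colors are needed.
One proper 6-coloring: A=5, B=4, C=1, D=3, E=1, F=6, G=2, H=2, I=3. Every edge joins two different colors.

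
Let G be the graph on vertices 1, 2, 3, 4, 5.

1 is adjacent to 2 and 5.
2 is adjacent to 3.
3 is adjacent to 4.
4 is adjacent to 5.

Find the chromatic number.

The cycle 2-1-5-4-3-2 has odd length 5, so it cannot be 2-colored; at least 3 colors are needed.
A valid assignment using 3 colors: 1=b, 2=c, 3=a, 4=b, 5=a. Every edge joins two different colors.

3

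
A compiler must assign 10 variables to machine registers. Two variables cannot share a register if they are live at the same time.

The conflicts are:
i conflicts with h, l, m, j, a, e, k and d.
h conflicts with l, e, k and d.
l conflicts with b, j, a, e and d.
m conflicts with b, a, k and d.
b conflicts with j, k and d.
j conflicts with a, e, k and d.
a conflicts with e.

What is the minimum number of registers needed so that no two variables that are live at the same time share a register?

5

i, l, j, a, e pairwise conflict, so at least 5 registers are needed.
Using 5 registers: i=1, h=2, l=3, m=2, b=1, j=2, a=4, e=5, k=3, d=4. Every pair that conflicts lands in different registers.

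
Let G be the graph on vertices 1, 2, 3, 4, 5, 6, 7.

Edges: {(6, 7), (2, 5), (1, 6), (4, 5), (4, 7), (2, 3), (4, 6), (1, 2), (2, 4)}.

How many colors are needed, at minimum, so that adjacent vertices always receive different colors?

2, 4, 5 are pairwise adjacent, so at least 3 colors are needed.
3 colors suffice: color red → {2, 6}; color blue → {1, 3, 4}; color green → {5, 7}. No two adjacent vertices share a color.

3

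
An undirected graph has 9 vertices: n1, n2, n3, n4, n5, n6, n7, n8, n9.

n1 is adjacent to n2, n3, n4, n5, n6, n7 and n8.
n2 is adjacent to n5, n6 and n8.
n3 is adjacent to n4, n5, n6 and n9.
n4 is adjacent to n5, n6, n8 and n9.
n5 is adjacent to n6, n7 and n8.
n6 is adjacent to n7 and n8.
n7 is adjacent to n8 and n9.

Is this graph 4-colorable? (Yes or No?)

n1, n3, n4, n5, n6 form a clique, so at least 5 colors are needed.
So 4 colors are not enough.

No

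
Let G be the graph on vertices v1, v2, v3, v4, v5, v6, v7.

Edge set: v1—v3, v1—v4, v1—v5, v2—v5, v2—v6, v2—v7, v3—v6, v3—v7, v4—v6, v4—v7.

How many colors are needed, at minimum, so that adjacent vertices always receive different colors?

3

The cycle v1-v4-v6-v2-v5-v1 has odd length 5, so it cannot be 2-colored; at least 3 colors are needed.
3 colors suffice: color 1 → {v1, v6, v7}; color 2 → {v2, v3, v4}; color 3 → {v5}. Each edge has distinct colors on its endpoints.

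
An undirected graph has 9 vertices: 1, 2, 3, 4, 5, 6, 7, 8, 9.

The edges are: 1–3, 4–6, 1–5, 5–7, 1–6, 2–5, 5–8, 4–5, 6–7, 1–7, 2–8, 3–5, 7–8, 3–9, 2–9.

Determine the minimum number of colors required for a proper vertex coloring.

3

2, 5, 8 are pairwise adjacent, so at least 3 colors are needed.
3 colors suffice: color red → {5, 6, 9}; color blue → {2, 3, 4, 7}; color green → {1, 8}. No two adjacent vertices share a color.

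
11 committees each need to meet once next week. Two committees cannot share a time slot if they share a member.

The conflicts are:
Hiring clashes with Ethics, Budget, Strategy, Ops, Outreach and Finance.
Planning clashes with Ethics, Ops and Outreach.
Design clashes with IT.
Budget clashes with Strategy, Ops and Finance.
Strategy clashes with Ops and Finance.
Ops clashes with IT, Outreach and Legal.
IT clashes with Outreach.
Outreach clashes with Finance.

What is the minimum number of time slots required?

Hiring, Budget, Strategy, Ops all conflict with each other, so at least 4 time slots are needed.
4 time slots suffice: time slot 1 → {Ethics, Design, Ops, Finance}; time slot 2 → {Hiring, Planning, IT, Legal}; time slot 3 → {Strategy, Outreach}; time slot 4 → {Budget}. Each listed conflict is separated.

4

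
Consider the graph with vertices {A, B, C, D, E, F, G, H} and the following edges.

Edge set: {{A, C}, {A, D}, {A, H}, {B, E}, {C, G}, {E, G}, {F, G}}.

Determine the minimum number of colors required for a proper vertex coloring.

2

A and D are adjacent, so at least 2 colors are needed.
2 colors suffice: color red → {A, B, G}; color blue → {C, D, E, F, H}. Every edge joins two different colors.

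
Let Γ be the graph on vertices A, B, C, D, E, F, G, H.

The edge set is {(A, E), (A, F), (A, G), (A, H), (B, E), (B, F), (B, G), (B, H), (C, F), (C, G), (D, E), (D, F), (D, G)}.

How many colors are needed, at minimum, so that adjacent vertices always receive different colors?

D and G are adjacent, so at least 2 colors are needed.
2 colors suffice: color red → {E, F, G, H}; color blue → {A, B, C, D}. No two adjacent vertices share a color.

2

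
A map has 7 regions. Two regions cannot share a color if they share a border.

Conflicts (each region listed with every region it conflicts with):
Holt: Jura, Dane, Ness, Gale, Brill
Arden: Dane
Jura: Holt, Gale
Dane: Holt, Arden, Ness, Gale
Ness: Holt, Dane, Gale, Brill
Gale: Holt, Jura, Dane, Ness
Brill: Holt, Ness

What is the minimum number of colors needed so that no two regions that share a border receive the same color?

4

Holt, Dane, Ness, Gale all conflict with each other, so at least 4 colors are needed.
One proper 4-coloring: Holt=1, Arden=1, Jura=2, Dane=4, Ness=2, Gale=3, Brill=3. Each listed conflict is separated.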